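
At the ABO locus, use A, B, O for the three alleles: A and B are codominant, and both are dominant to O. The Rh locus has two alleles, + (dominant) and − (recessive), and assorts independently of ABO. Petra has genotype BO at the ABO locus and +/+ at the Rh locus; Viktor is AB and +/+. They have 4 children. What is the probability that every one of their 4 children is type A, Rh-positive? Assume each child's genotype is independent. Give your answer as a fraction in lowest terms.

ABO cross BO × AB → 1/4 A, 1/2 B, 1/4 AB.
Rh cross +/+ × +/+ → 1 Rh+; so P(type A, Rh-positive) = 1/4 × 1 = 1/4 per child.
All 4 independent: (1/4)^4 = 1/256.

1/256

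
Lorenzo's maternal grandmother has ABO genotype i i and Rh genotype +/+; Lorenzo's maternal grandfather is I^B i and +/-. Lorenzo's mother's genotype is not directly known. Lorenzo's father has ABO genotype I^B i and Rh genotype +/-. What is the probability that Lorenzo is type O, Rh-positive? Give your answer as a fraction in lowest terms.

Lorenzo's mother's ABO genotype from i i × I^B i: 1/2 I^B i, 1/2 i i.
Crossing each possibility with the father I^B i and summing P(type O): 1/2·1/4 + 1/2·1/2 = 3/8.
Similarly for Rh via the mother's Rh distribution: P(Rh+) = 7/8.
Independent loci: 3/8 × 7/8 = 21/64.

21/64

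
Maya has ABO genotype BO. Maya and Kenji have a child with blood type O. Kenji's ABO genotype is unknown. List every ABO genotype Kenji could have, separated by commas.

AO, BO, OO

For each candidate genotype of Kenji, check whether crossing it with BO can produce every observed child phenotype.
  AA → possible child types {A, AB} ✗
  AB → possible child types {A, B, AB} ✗
  AO → possible child types {O, A, B, AB} ✓
  BB → possible child types {B} ✗
  BO → possible child types {O, B} ✓
  OO → possible child types {O, B} ✓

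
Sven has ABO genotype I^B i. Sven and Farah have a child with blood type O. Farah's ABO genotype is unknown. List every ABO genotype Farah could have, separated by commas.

For each candidate genotype of Farah, check whether crossing it with I^B i can produce every observed child phenotype.
  I^A I^A → possible child types {A, AB} ✗
  I^A I^B → possible child types {A, B, AB} ✗
  I^A i → possible child types {O, A, B, AB} ✓
  I^B I^B → possible child types {B} ✗
  I^B i → possible child types {O, B} ✓
  i i → possible child types {O, B} ✓

I^A i, I^B i, i i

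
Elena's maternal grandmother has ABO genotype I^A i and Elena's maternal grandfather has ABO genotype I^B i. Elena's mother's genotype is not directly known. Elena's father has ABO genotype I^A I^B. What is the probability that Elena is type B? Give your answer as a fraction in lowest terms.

3/8

Elena's mother's ABO genotype from I^A i × I^B i: 1/4 I^A I^B, 1/4 I^A i, 1/4 I^B i, 1/4 i i.
Crossing each possibility with the father I^A I^B and summing P(type B): 1/4·1/4 + 1/4·1/4 + 1/4·1/2 + 1/4·1/2 = 3/8.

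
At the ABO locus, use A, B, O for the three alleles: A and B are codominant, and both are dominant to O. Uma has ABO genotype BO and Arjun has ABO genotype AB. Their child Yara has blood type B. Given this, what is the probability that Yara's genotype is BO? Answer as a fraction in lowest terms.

1/2

Cross BO × AB → 1/4 AB, 1/4 AO, 1/4 BB, 1/4 BO.
Type-B genotypes among offspring: BB (1/4), BO (1/4); total 1/2.
P(BO | type B) = (1/4) / (1/2) = 1/2.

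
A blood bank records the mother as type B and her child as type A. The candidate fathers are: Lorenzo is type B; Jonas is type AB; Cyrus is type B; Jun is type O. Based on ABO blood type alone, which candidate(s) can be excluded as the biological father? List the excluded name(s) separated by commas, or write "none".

Lorenzo, Cyrus, Jun

A candidate is excluded only if no genotype consistent with his phenotype could produce a type A child with a type B mother.
Lorenzo (type B): no genotype consistent with that phenotype can produce a type-A child with a type-B mother.
Cyrus (type B): no genotype consistent with that phenotype can produce a type-A child with a type-B mother.
Jun (type O): no genotype consistent with that phenotype can produce a type-A child with a type-B mother.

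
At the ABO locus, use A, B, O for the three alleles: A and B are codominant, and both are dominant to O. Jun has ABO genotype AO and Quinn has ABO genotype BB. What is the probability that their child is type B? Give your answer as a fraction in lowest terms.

1/2

ABO cross AO × BB → offspring phenotypes: 1/2 B, 1/2 AB.
So P(type B) = 1/2.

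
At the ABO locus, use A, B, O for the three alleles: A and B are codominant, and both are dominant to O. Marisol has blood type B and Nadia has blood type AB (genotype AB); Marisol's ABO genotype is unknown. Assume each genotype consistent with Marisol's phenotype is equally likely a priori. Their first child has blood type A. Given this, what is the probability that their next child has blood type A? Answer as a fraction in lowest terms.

Possible genotypes: Marisol ∈ {BB, BO}; Nadia ∈ {AB}.
Weight each parental genotype pair by prior × P(type-A child):
  BO × AB: posterior weight 1; P(next child type A) = 1/4.
Weighted sum = 1/4.

1/4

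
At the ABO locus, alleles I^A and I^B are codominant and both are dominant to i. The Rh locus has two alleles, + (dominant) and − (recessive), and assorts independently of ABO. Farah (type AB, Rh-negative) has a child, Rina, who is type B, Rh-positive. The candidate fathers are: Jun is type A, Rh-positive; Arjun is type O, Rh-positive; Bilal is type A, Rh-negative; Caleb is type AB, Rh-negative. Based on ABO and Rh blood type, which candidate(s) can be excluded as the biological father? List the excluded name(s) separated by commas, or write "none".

A candidate is excluded only if no genotype consistent with his phenotype could produce a type B, Rh-positive child with a type AB, Rh-negative mother.
Bilal (type A, Rh-): no genotype consistent with that phenotype can produce a type-B Rh+ child with a type-AB mother.
Caleb (type AB, Rh-): no genotype consistent with that phenotype can produce a type-B Rh+ child with a type-AB mother.

Bilal, Caleb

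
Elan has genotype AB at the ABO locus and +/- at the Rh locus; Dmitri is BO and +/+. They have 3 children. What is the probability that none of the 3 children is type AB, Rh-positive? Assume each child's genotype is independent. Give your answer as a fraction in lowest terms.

27/64

ABO cross AB × BO → 1/4 A, 1/2 B, 1/4 AB.
Rh cross +/- × +/+ → 1 Rh+; so P(type AB, Rh-positive) = 1/4 × 1 = 1/4 per child.
P(not type AB, Rh-positive) = 3/4 for one child; (3/4)^3 = 27/64.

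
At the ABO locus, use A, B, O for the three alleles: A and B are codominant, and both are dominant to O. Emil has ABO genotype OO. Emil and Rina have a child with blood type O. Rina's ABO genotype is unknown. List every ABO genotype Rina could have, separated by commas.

For each candidate genotype of Rina, check whether crossing it with OO can produce every observed child phenotype.
  AA → possible child types {A} ✗
  AB → possible child types {A, B} ✗
  AO → possible child types {O, A} ✓
  BB → possible child types {B} ✗
  BO → possible child types {O, B} ✓
  OO → possible child types {O} ✓

AO, BO, OO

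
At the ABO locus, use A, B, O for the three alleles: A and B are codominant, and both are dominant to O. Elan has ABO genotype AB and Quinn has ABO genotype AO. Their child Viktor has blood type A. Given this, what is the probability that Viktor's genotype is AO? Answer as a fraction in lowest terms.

1/2

Cross AB × AO → 1/4 AA, 1/4 AB, 1/4 AO, 1/4 BO.
Type-A genotypes among offspring: AA (1/4), AO (1/4); total 1/2.
P(AO | type A) = (1/4) / (1/2) = 1/2.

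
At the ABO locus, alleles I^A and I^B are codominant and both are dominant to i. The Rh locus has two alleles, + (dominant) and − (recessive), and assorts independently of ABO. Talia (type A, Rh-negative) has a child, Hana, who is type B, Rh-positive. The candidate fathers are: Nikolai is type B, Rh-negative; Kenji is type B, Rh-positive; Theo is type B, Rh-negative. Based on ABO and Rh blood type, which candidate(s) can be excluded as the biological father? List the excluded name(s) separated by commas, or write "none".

A candidate is excluded only if no genotype consistent with his phenotype could produce a type B, Rh-positive child with a type A, Rh-negative mother.
Nikolai (type B, Rh-): no genotype consistent with that phenotype can produce a type-B Rh+ child with a type-A mother.
Theo (type B, Rh-): no genotype consistent with that phenotype can produce a type-B Rh+ child with a type-A mother.

Nikolai, Theo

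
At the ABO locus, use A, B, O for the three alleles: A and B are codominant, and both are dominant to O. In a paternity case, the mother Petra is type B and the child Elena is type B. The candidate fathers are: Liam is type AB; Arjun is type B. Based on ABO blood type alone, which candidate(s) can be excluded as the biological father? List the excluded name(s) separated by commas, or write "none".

none

A candidate is excluded only if no genotype consistent with his phenotype could produce a type B child with a type B mother.
Every candidate has at least one consistent genotype combination, so none can be excluded.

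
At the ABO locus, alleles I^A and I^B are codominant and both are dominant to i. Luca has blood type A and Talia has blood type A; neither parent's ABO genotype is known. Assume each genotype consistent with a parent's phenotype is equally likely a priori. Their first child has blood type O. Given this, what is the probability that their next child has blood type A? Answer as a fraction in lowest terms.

Possible genotypes: Luca ∈ {I^A I^A, I^A i}; Talia ∈ {I^A I^A, I^A i}.
Weight each parental genotype pair by prior × P(type-O child):
  I^A i × I^A i: posterior weight 1; P(next child type A) = 3/4.
Weighted sum = 3/4.

3/4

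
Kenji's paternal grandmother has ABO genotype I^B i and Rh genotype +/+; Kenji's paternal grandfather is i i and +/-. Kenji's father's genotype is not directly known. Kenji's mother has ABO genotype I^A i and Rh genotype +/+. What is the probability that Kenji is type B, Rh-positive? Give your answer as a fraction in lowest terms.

1/8

Kenji's father's ABO genotype from I^B i × i i: 1/2 I^B i, 1/2 i i.
Crossing each possibility with the mother I^A i and summing P(type B): 1/2·1/4 + 1/2·0 = 1/8.
Similarly for Rh via the father's Rh distribution: P(Rh+) = 1.
Independent loci: 1/8 × 1 = 1/8.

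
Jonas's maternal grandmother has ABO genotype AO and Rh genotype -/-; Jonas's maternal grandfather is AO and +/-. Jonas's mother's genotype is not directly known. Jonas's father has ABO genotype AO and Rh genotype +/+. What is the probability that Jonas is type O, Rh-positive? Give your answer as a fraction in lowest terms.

Jonas's mother's ABO genotype from AO × AO: 1/4 AA, 1/2 AO, 1/4 OO.
Crossing each possibility with the father AO and summing P(type O): 1/4·0 + 1/2·1/4 + 1/4·1/2 = 1/4.
Similarly for Rh via the mother's Rh distribution: P(Rh+) = 1.
Independent loci: 1/4 × 1 = 1/4.

1/4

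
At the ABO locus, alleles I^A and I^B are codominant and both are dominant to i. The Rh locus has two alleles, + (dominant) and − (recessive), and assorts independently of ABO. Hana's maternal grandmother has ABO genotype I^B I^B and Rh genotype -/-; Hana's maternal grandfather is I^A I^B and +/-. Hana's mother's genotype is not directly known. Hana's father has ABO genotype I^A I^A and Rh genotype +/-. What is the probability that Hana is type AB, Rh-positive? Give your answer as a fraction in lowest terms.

15/32

Hana's mother's ABO genotype from I^B I^B × I^A I^B: 1/2 I^A I^B, 1/2 I^B I^B.
Crossing each possibility with the father I^A I^A and summing P(type AB): 1/2·1/2 + 1/2·1 = 3/4.
Similarly for Rh via the mother's Rh distribution: P(Rh+) = 5/8.
Independent loci: 3/4 × 5/8 = 15/32.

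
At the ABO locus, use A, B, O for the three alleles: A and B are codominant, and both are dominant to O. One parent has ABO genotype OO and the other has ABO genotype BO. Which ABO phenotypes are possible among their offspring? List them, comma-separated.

O, B

Gametes from OO × BO give offspring ABO genotypes BO, OO, i.e. phenotypes O, B.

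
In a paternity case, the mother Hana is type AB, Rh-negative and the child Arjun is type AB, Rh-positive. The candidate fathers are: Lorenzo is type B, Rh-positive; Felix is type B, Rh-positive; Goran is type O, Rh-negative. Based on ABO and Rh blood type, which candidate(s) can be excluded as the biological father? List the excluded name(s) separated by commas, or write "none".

Goran

A candidate is excluded only if no genotype consistent with his phenotype could produce a type AB, Rh-positive child with a type AB, Rh-negative mother.
Goran (type O, Rh-): no genotype consistent with that phenotype can produce a type-AB Rh+ child with a type-AB mother.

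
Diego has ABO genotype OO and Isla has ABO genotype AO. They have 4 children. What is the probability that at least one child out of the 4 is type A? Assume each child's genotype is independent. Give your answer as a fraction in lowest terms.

ABO cross OO × AO → 1/2 O, 1/2 A.
So P(type A) = 1/2 per child.
P(none) = (1/2)^4 = 1/16; P(at least one) = 1 − 1/16 = 15/16.

15/16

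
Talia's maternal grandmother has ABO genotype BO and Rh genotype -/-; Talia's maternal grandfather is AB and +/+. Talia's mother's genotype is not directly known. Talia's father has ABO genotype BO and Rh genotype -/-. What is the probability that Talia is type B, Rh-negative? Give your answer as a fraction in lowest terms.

Talia's mother's ABO genotype from BO × AB: 1/4 AB, 1/4 AO, 1/4 BB, 1/4 BO.
Crossing each possibility with the father BO and summing P(type B): 1/4·1/2 + 1/4·1/4 + 1/4·1 + 1/4·3/4 = 5/8.
Similarly for Rh via the mother's Rh distribution: P(Rh-) = 1/2.
Independent loci: 5/8 × 1/2 = 5/16.

5/16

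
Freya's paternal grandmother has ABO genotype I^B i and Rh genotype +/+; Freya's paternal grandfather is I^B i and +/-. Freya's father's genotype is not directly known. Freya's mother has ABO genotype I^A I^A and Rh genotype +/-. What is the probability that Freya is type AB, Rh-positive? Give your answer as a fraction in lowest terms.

Freya's father's ABO genotype from I^B i × I^B i: 1/4 I^B I^B, 1/2 I^B i, 1/4 i i.
Crossing each possibility with the mother I^A I^A and summing P(type AB): 1/4·1 + 1/2·1/2 + 1/4·0 = 1/2.
Similarly for Rh via the father's Rh distribution: P(Rh+) = 7/8.
Independent loci: 1/2 × 7/8 = 7/16.

7/16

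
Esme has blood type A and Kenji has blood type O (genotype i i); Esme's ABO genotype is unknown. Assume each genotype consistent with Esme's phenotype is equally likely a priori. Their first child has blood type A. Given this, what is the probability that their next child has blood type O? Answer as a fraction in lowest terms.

1/6

Possible genotypes: Esme ∈ {I^A I^A, I^A i}; Kenji ∈ {i i}.
Weight each parental genotype pair by prior × P(type-A child):
  I^A I^A × i i: posterior weight 2/3; P(next child type O) = 0.
  I^A i × i i: posterior weight 1/3; P(next child type O) = 1/2.
Weighted sum = 1/6.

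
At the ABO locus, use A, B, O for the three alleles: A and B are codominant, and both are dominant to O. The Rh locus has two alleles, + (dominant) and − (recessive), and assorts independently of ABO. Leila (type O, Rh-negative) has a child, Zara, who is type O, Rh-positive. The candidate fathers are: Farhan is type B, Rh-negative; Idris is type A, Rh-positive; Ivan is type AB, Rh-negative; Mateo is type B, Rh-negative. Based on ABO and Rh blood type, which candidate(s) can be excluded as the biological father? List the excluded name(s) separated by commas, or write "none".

Farhan, Ivan, Mateo

A candidate is excluded only if no genotype consistent with his phenotype could produce a type O, Rh-positive child with a type O, Rh-negative mother.
Farhan (type B, Rh-): no genotype consistent with that phenotype can produce a type-O Rh+ child with a type-O mother.
Ivan (type AB, Rh-): no genotype consistent with that phenotype can produce a type-O Rh+ child with a type-O mother.
Mateo (type B, Rh-): no genotype consistent with that phenotype can produce a type-O Rh+ child with a type-O mother.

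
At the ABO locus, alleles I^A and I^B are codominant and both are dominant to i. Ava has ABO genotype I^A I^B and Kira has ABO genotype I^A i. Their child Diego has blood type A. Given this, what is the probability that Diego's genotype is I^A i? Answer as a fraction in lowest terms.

Cross I^A I^B × I^A i → 1/4 I^A I^A, 1/4 I^A I^B, 1/4 I^A i, 1/4 I^B i.
Type-A genotypes among offspring: I^A I^A (1/4), I^A i (1/4); total 1/2.
P(I^A i | type A) = (1/4) / (1/2) = 1/2.

1/2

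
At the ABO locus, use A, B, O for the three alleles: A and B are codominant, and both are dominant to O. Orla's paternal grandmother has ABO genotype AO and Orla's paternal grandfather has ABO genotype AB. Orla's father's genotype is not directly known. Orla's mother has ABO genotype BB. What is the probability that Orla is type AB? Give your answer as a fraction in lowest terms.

1/2

Orla's father's ABO genotype from AO × AB: 1/4 AA, 1/4 AB, 1/4 AO, 1/4 BO.
Crossing each possibility with the mother BB and summing P(type AB): 1/4·1 + 1/4·1/2 + 1/4·1/2 + 1/4·0 = 1/2.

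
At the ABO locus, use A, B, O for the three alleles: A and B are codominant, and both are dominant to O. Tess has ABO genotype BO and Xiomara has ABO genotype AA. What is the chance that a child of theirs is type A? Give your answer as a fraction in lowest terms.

1/2

ABO cross BO × AA → offspring phenotypes: 1/2 A, 1/2 AB.
So P(type A) = 1/2.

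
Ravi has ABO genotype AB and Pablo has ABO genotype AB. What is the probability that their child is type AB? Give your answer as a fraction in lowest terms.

1/2

ABO cross AB × AB → offspring phenotypes: 1/4 A, 1/4 B, 1/2 AB.
So P(type AB) = 1/2.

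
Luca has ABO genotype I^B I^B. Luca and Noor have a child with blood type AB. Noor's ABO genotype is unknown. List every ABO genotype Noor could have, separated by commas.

I^A I^A, I^A I^B, I^A i

For each candidate genotype of Noor, check whether crossing it with I^B I^B can produce every observed child phenotype.
  I^A I^A → possible child types {AB} ✓
  I^A I^B → possible child types {B, AB} ✓
  I^A i → possible child types {B, AB} ✓
  I^B I^B → possible child types {B} ✗
  I^B i → possible child types {B} ✗
  i i → possible child types {B} ✗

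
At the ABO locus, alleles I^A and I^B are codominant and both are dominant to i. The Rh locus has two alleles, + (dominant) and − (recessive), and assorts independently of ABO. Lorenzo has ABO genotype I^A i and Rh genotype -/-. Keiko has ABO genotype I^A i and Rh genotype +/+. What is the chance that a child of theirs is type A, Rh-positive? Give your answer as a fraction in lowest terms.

ABO cross I^A i × I^A i → offspring phenotypes: 1/4 O, 3/4 A.
Rh cross -/- × +/+ → 1 Rh+.
Independent loci: P(type A, Rh-positive) = 3/4 × 1 = 3/4.

3/4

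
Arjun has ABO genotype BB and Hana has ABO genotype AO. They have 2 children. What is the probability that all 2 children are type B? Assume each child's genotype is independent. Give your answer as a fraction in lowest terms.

1/4

ABO cross BB × AO → 1/2 B, 1/2 AB.
So P(type B) = 1/2 per child.
All 2 independent: (1/2)^2 = 1/4.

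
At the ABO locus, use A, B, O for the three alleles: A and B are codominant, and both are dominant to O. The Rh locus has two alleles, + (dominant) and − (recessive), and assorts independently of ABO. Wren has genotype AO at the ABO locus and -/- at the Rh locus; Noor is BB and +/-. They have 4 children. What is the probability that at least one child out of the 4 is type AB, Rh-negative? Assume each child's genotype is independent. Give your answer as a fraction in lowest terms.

ABO cross AO × BB → 1/2 B, 1/2 AB.
Rh cross -/- × +/- → 1/2 Rh+, 1/2 Rh-; so P(type AB, Rh-negative) = 1/2 × 1/2 = 1/4 per child.
P(none) = (3/4)^4 = 81/256; P(at least one) = 1 − 81/256 = 175/256.

175/256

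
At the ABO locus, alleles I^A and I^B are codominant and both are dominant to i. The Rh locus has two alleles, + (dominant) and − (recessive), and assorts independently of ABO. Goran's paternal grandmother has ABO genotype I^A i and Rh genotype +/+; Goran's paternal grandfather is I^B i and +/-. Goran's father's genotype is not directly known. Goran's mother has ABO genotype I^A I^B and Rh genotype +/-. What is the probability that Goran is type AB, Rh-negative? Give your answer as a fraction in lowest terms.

Goran's father's ABO genotype from I^A i × I^B i: 1/4 I^A I^B, 1/4 I^A i, 1/4 I^B i, 1/4 i i.
Crossing each possibility with the mother I^A I^B and summing P(type AB): 1/4·1/2 + 1/4·1/4 + 1/4·1/4 + 1/4·0 = 1/4.
Similarly for Rh via the father's Rh distribution: P(Rh-) = 1/8.
Independent loci: 1/4 × 1/8 = 1/32.

1/32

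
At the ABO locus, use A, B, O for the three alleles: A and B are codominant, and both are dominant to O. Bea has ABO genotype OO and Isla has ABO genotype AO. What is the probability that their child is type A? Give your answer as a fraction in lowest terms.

ABO cross OO × AO → offspring phenotypes: 1/2 O, 1/2 A.
So P(type A) = 1/2.

1/2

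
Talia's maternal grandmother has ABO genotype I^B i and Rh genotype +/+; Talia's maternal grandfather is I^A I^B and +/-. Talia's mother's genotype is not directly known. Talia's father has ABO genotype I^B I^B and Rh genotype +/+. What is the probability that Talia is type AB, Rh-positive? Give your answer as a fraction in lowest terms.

Talia's mother's ABO genotype from I^B i × I^A I^B: 1/4 I^A I^B, 1/4 I^A i, 1/4 I^B I^B, 1/4 I^B i.
Crossing each possibility with the father I^B I^B and summing P(type AB): 1/4·1/2 + 1/4·1/2 + 1/4·0 + 1/4·0 = 1/4.
Similarly for Rh via the mother's Rh distribution: P(Rh+) = 1.
Independent loci: 1/4 × 1 = 1/4.

1/4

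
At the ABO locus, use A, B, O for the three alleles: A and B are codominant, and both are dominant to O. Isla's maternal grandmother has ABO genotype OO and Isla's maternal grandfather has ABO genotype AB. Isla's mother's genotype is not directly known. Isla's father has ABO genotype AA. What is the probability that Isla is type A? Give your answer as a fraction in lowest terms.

Isla's mother's ABO genotype from OO × AB: 1/2 AO, 1/2 BO.
Crossing each possibility with the father AA and summing P(type A): 1/2·1 + 1/2·1/2 = 3/4.

3/4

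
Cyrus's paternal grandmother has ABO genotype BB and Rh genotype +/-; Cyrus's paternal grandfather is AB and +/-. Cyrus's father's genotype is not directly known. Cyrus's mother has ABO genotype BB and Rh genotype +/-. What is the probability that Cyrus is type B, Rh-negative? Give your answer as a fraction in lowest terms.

Cyrus's father's ABO genotype from BB × AB: 1/2 AB, 1/2 BB.
Crossing each possibility with the mother BB and summing P(type B): 1/2·1/2 + 1/2·1 = 3/4.
Similarly for Rh via the father's Rh distribution: P(Rh-) = 1/4.
Independent loci: 3/4 × 1/4 = 3/16.

3/16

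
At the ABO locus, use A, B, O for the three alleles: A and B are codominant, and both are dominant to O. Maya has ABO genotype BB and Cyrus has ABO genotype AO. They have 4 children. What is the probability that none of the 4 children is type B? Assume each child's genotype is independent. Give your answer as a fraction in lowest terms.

1/16

ABO cross BB × AO → 1/2 B, 1/2 AB.
So P(type B) = 1/2 per child.
P(not type B) = 1/2 for one child; (1/2)^4 = 1/16.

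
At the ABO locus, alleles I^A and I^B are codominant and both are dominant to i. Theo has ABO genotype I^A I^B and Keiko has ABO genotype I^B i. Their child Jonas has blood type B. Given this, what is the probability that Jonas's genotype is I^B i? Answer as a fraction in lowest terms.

Cross I^A I^B × I^B i → 1/4 I^A I^B, 1/4 I^A i, 1/4 I^B I^B, 1/4 I^B i.
Type-B genotypes among offspring: I^B I^B (1/4), I^B i (1/4); total 1/2.
P(I^B i | type B) = (1/4) / (1/2) = 1/2.

1/2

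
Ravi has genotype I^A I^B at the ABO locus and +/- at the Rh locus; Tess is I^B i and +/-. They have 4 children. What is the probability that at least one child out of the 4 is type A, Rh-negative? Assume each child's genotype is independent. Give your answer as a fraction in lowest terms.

14911/65536

ABO cross I^A I^B × I^B i → 1/4 A, 1/2 B, 1/4 AB.
Rh cross +/- × +/- → 3/4 Rh+, 1/4 Rh-; so P(type A, Rh-negative) = 1/4 × 1/4 = 1/16 per child.
P(none) = (15/16)^4 = 50625/65536; P(at least one) = 1 − 50625/65536 = 14911/65536.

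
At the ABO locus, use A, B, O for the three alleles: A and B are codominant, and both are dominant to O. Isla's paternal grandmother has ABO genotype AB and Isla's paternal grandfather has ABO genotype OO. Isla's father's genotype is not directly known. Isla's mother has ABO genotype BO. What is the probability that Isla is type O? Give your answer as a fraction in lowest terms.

Isla's father's ABO genotype from AB × OO: 1/2 AO, 1/2 BO.
Crossing each possibility with the mother BO and summing P(type O): 1/2·1/4 + 1/2·1/4 = 1/4.

1/4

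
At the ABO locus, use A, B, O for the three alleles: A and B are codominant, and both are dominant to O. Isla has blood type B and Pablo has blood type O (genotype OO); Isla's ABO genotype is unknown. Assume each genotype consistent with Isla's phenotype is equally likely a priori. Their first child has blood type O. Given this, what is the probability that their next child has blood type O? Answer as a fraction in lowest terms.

Possible genotypes: Isla ∈ {BB, BO}; Pablo ∈ {OO}.
Weight each parental genotype pair by prior × P(type-O child):
  BO × OO: posterior weight 1; P(next child type O) = 1/2.
Weighted sum = 1/2.

1/2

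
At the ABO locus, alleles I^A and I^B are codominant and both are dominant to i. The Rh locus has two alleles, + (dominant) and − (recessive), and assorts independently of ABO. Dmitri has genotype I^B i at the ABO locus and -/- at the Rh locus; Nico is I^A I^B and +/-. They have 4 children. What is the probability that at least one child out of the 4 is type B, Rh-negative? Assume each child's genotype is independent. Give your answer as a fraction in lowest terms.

ABO cross I^B i × I^A I^B → 1/4 A, 1/2 B, 1/4 AB.
Rh cross -/- × +/- → 1/2 Rh+, 1/2 Rh-; so P(type B, Rh-negative) = 1/2 × 1/2 = 1/4 per child.
P(none) = (3/4)^4 = 81/256; P(at least one) = 1 − 81/256 = 175/256.

175/256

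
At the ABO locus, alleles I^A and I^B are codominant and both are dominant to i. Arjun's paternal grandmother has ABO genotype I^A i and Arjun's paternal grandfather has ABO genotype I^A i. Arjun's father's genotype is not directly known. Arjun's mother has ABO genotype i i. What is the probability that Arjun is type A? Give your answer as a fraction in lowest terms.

1/2

Arjun's father's ABO genotype from I^A i × I^A i: 1/4 I^A I^A, 1/2 I^A i, 1/4 i i.
Crossing each possibility with the mother i i and summing P(type A): 1/4·1 + 1/2·1/2 + 1/4·0 = 1/2.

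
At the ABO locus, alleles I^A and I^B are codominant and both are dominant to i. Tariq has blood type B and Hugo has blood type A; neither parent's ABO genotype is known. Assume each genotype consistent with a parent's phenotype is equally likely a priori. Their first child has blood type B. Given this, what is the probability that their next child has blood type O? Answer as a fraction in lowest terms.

Possible genotypes: Tariq ∈ {I^B I^B, I^B i}; Hugo ∈ {I^A I^A, I^A i}.
Weight each parental genotype pair by prior × P(type-B child):
  I^B I^B × I^A i: posterior weight 2/3; P(next child type O) = 0.
  I^B i × I^A i: posterior weight 1/3; P(next child type O) = 1/4.
Weighted sum = 1/12.

1/12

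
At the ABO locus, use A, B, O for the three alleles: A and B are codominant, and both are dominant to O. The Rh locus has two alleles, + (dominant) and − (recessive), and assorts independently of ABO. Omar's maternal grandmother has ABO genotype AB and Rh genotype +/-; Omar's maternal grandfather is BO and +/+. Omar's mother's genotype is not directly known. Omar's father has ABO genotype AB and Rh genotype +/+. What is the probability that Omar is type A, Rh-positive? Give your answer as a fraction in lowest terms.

1/4

Omar's mother's ABO genotype from AB × BO: 1/4 AB, 1/4 AO, 1/4 BB, 1/4 BO.
Crossing each possibility with the father AB and summing P(type A): 1/4·1/4 + 1/4·1/2 + 1/4·0 + 1/4·1/4 = 1/4.
Similarly for Rh via the mother's Rh distribution: P(Rh+) = 1.
Independent loci: 1/4 × 1 = 1/4.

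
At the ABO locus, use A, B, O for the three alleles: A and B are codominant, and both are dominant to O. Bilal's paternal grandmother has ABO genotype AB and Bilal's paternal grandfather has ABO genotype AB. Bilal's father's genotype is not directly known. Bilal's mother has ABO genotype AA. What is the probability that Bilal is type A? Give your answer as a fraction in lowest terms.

1/2

Bilal's father's ABO genotype from AB × AB: 1/4 AA, 1/2 AB, 1/4 BB.
Crossing each possibility with the mother AA and summing P(type A): 1/4·1 + 1/2·1/2 + 1/4·0 = 1/2.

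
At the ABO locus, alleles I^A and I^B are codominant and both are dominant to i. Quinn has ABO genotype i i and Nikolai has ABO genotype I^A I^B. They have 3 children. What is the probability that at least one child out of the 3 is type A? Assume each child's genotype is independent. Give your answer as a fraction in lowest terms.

7/8

ABO cross i i × I^A I^B → 1/2 A, 1/2 B.
So P(type A) = 1/2 per child.
P(none) = (1/2)^3 = 1/8; P(at least one) = 1 − 1/8 = 7/8.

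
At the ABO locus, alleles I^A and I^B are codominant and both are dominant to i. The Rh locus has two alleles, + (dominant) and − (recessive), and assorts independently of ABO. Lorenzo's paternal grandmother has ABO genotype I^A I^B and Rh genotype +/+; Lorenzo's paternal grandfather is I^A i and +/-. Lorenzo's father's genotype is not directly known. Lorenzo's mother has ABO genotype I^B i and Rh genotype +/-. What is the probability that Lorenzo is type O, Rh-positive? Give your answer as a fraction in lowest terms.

Lorenzo's father's ABO genotype from I^A I^B × I^A i: 1/4 I^A I^A, 1/4 I^A I^B, 1/4 I^A i, 1/4 I^B i.
Crossing each possibility with the mother I^B i and summing P(type O): 1/4·0 + 1/4·0 + 1/4·1/4 + 1/4·1/4 = 1/8.
Similarly for Rh via the father's Rh distribution: P(Rh+) = 7/8.
Independent loci: 1/8 × 7/8 = 7/64.

7/64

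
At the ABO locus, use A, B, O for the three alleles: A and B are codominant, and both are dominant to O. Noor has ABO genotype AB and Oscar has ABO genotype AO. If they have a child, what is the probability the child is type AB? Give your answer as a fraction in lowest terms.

1/4

ABO cross AB × AO → offspring phenotypes: 1/2 A, 1/4 B, 1/4 AB.
So P(type AB) = 1/4.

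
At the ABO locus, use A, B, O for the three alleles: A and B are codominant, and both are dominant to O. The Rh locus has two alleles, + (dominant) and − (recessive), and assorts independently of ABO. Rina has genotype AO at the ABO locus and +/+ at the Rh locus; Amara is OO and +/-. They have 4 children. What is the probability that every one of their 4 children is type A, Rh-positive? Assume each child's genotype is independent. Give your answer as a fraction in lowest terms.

1/16

ABO cross AO × OO → 1/2 O, 1/2 A.
Rh cross +/+ × +/- → 1 Rh+; so P(type A, Rh-positive) = 1/2 × 1 = 1/2 per child.
All 4 independent: (1/2)^4 = 1/16.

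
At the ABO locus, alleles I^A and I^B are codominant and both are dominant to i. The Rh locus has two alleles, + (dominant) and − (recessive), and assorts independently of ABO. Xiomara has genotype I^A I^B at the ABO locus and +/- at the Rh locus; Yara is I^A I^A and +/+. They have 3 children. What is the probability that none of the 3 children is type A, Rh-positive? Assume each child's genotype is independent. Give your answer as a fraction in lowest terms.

ABO cross I^A I^B × I^A I^A → 1/2 A, 1/2 AB.
Rh cross +/- × +/+ → 1 Rh+; so P(type A, Rh-positive) = 1/2 × 1 = 1/2 per child.
P(not type A, Rh-positive) = 1/2 for one child; (1/2)^3 = 1/8.

1/8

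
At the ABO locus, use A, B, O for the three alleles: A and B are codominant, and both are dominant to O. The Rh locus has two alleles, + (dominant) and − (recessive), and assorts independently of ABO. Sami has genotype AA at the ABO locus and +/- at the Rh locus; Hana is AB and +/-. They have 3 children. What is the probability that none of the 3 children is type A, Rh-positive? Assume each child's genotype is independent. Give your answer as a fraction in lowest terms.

125/512

ABO cross AA × AB → 1/2 A, 1/2 AB.
Rh cross +/- × +/- → 3/4 Rh+, 1/4 Rh-; so P(type A, Rh-positive) = 1/2 × 3/4 = 3/8 per child.
P(not type A, Rh-positive) = 5/8 for one child; (5/8)^3 = 125/512.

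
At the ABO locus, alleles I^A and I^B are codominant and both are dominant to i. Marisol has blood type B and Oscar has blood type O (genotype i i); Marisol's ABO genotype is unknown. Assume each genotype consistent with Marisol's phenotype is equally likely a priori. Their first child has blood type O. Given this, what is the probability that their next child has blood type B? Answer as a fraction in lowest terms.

Possible genotypes: Marisol ∈ {I^B I^B, I^B i}; Oscar ∈ {i i}.
Weight each parental genotype pair by prior × P(type-O child):
  I^B i × i i: posterior weight 1; P(next child type B) = 1/2.
Weighted sum = 1/2.

1/2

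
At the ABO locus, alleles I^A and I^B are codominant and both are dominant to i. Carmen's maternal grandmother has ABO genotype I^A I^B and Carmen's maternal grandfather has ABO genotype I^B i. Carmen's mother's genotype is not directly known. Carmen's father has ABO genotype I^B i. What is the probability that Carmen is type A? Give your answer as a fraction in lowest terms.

1/8

Carmen's mother's ABO genotype from I^A I^B × I^B i: 1/4 I^A I^B, 1/4 I^A i, 1/4 I^B I^B, 1/4 I^B i.
Crossing each possibility with the father I^B i and summing P(type A): 1/4·1/4 + 1/4·1/4 + 1/4·0 + 1/4·0 = 1/8.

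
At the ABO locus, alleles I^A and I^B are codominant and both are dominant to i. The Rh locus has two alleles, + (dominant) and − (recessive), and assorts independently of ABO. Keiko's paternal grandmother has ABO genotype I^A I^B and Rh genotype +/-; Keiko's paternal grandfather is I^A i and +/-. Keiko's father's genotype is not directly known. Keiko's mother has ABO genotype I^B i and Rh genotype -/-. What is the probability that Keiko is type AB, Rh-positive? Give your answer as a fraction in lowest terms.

1/8

Keiko's father's ABO genotype from I^A I^B × I^A i: 1/4 I^A I^A, 1/4 I^A I^B, 1/4 I^A i, 1/4 I^B i.
Crossing each possibility with the mother I^B i and summing P(type AB): 1/4·1/2 + 1/4·1/4 + 1/4·1/4 + 1/4·0 = 1/4.
Similarly for Rh via the father's Rh distribution: P(Rh+) = 1/2.
Independent loci: 1/4 × 1/2 = 1/8.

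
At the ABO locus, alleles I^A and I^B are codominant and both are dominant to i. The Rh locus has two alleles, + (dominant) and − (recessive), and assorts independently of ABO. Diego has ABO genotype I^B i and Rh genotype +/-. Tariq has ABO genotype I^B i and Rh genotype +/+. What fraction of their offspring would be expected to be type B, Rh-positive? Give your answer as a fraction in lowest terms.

ABO cross I^B i × I^B i → offspring phenotypes: 1/4 O, 3/4 B.
Rh cross +/- × +/+ → 1 Rh+.
Independent loci: P(type B, Rh-positive) = 3/4 × 1 = 3/4.

3/4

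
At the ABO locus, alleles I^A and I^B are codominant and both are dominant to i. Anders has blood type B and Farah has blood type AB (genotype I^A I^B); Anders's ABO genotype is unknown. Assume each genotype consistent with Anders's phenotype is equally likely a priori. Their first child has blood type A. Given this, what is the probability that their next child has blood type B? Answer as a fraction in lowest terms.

1/2

Possible genotypes: Anders ∈ {I^B I^B, I^B i}; Farah ∈ {I^A I^B}.
Weight each parental genotype pair by prior × P(type-A child):
  I^B i × I^A I^B: posterior weight 1; P(next child type B) = 1/2.
Weighted sum = 1/2.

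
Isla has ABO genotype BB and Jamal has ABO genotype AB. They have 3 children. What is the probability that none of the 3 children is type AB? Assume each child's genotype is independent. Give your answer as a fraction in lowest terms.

ABO cross BB × AB → 1/2 B, 1/2 AB.
So P(type AB) = 1/2 per child.
P(not type AB) = 1/2 for one child; (1/2)^3 = 1/8.

1/8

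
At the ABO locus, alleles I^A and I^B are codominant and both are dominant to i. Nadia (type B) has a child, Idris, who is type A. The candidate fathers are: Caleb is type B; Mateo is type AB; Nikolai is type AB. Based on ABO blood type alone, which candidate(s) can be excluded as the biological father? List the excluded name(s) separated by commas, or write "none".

A candidate is excluded only if no genotype consistent with his phenotype could produce a type A child with a type B mother.
Caleb (type B): no genotype consistent with that phenotype can produce a type-A child with a type-B mother.

Caleb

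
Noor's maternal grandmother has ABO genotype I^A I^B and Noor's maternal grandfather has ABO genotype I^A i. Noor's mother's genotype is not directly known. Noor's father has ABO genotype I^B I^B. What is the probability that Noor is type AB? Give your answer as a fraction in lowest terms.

1/2

Noor's mother's ABO genotype from I^A I^B × I^A i: 1/4 I^A I^A, 1/4 I^A I^B, 1/4 I^A i, 1/4 I^B i.
Crossing each possibility with the father I^B I^B and summing P(type AB): 1/4·1 + 1/4·1/2 + 1/4·1/2 + 1/4·0 = 1/2.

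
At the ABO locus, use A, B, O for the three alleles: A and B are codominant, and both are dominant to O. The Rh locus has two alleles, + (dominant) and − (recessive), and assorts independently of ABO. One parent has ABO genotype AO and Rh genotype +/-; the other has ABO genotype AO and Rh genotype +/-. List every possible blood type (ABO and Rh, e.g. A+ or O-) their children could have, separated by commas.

Gametes from AO × AO give offspring ABO genotypes AA, AO, OO, i.e. phenotypes O, A.
Rh cross +/- × +/- → phenotypes Rh+, Rh-.
Combining independently: O+, O-, A+, A-.

O+, O-, A+, A-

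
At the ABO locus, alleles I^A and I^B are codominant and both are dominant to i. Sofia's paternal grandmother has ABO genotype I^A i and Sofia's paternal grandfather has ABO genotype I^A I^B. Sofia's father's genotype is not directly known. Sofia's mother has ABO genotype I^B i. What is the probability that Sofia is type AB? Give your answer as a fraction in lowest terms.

Sofia's father's ABO genotype from I^A i × I^A I^B: 1/4 I^A I^A, 1/4 I^A I^B, 1/4 I^A i, 1/4 I^B i.
Crossing each possibility with the mother I^B i and summing P(type AB): 1/4·1/2 + 1/4·1/4 + 1/4·1/4 + 1/4·0 = 1/4.

1/4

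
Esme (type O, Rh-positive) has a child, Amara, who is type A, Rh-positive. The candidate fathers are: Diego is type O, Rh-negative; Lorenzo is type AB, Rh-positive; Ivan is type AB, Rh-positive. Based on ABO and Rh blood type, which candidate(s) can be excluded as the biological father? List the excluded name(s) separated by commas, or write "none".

Diego

A candidate is excluded only if no genotype consistent with his phenotype could produce a type A, Rh-positive child with a type O, Rh-positive mother.
Diego (type O, Rh-): no genotype consistent with that phenotype can produce a type-A Rh+ child with a type-O mother.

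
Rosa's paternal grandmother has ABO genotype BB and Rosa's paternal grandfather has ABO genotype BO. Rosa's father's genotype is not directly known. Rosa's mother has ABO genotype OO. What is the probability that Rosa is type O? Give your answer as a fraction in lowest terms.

1/4

Rosa's father's ABO genotype from BB × BO: 1/2 BB, 1/2 BO.
Crossing each possibility with the mother OO and summing P(type O): 1/2·0 + 1/2·1/2 = 1/4.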